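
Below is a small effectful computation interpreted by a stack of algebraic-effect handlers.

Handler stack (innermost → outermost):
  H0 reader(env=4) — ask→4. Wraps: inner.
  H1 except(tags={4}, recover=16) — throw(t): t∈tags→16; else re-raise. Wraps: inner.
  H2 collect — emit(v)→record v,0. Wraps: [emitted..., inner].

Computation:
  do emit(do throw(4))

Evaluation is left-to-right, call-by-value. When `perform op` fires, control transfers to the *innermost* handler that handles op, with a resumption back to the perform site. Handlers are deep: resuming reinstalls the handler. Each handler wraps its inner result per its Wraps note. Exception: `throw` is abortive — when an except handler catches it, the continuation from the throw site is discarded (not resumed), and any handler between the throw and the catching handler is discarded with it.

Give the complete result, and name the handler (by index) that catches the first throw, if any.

Step-by-step:
throw(4) @ H1 caught ⇒ 16
H2 returns [16]
= [16]

Answer: [16] ; first throw caught by: H1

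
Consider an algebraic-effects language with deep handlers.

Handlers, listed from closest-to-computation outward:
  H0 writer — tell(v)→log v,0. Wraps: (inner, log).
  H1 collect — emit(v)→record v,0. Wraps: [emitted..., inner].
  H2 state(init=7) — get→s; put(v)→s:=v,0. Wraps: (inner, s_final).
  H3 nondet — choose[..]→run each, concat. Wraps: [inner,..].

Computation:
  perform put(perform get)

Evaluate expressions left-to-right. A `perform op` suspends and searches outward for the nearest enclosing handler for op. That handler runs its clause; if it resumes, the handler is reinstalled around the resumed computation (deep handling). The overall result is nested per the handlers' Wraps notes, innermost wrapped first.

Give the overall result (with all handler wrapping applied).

Answer: [([(0, ())], 7)]

Evaluation trace:
get @ H2 ⇒ 7
put(7) @ H2 ⇒ s:=7
H0 returns (0, ())
H1 returns [(0, ())]
H2 returns ([(0, ())], 7)
H3 returns [([(0, ())], 7)]
= [([(0, ())], 7)]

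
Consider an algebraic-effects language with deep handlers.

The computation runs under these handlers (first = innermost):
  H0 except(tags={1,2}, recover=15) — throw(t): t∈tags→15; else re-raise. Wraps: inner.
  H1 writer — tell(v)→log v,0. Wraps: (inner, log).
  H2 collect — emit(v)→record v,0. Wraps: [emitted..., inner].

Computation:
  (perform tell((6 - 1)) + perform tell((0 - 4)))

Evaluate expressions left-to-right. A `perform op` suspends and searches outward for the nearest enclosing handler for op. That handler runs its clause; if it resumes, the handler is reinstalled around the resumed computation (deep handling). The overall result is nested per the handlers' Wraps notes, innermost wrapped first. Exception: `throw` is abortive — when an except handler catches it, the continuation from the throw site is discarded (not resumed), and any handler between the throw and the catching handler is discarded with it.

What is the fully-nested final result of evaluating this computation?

Evaluation trace:
tell(5) @ H1 ⇒ log+=5
tell(-4) @ H1 ⇒ log+=-4
H0 returns 0
H1 returns (0, (5, -4))
H2 returns [(0, (5, -4))]
= [(0, (5, -4))]

Answer: [(0, (5, -4))]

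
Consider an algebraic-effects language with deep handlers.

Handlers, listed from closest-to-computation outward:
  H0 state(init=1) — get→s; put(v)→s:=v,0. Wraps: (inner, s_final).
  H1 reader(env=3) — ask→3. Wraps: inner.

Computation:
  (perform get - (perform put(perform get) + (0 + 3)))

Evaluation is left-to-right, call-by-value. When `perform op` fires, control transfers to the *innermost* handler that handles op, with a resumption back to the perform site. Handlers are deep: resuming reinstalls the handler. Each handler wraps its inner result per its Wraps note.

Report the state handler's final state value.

Working:
get @ H0 ⇒ 1
get @ H0 ⇒ 1
put(1) @ H0 ⇒ s:=1
H0 returns (-2, 1)
H1 returns (-2, 1)
= (-2, 1)

Answer: 1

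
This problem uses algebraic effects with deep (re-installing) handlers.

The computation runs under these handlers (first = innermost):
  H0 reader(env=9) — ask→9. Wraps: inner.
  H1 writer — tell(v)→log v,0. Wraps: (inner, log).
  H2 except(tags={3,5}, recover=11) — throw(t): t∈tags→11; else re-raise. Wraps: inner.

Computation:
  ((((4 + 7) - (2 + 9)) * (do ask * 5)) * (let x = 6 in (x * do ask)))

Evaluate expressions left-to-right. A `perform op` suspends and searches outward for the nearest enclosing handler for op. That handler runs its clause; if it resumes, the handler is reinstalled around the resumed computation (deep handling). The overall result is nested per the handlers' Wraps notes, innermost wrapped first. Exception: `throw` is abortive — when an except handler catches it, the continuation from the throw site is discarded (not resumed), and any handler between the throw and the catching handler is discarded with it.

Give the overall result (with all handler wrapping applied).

Answer: (0, ())

Working:
ask @ H0 ⇒ 9
ask @ H0 ⇒ 9
H0 returns 0
H1 returns (0, ())
H2 returns (0, ())
= (0, ())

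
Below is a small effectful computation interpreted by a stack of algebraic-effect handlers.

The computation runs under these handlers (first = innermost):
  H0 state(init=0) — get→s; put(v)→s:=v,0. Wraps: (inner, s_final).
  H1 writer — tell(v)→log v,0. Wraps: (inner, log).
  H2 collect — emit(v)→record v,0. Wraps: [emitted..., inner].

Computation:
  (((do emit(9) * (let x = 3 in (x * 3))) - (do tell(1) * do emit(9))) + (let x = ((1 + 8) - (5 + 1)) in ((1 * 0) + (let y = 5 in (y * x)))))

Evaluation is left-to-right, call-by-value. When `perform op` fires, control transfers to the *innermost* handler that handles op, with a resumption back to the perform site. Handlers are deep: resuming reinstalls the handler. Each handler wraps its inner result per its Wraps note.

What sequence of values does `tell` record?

Answer: (1)

Working:
emit(9) @ H2 ⇒ out+=9
tell(1) @ H1 ⇒ log+=1
emit(9) @ H2 ⇒ out+=9
H0 returns (15, 0)
H1 returns ((15, 0), (1))
H2 returns [9, 9, ((15, 0), (1))]
= [9, 9, ((15, 0), (1))]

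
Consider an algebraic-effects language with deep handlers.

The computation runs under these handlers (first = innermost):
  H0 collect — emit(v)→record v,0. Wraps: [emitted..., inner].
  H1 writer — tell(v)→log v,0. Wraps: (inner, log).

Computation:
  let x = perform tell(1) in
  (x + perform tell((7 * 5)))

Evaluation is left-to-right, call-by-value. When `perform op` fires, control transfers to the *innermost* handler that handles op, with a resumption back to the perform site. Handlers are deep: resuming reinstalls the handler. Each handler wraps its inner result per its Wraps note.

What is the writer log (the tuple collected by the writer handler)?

Step-by-step:
tell(1) @ H1 ⇒ log+=1
tell(35) @ H1 ⇒ log+=35
H0 returns [0]
H1 returns ([0], (1, 35))
= ([0], (1, 35))

Answer: (1, 35)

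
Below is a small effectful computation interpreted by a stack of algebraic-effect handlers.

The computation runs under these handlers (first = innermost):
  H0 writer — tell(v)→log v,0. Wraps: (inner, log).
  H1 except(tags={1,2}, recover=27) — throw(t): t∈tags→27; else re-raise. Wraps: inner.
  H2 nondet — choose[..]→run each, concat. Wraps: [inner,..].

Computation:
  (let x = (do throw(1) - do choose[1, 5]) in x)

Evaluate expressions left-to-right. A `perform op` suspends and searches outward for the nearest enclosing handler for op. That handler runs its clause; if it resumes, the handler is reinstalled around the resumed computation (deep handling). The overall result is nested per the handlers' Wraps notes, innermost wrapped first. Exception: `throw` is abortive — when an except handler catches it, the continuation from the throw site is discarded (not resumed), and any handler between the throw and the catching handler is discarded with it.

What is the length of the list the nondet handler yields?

Working:
throw(1) @ H1 caught ⇒ 27
H2 returns [27]
= [27]

Answer: 1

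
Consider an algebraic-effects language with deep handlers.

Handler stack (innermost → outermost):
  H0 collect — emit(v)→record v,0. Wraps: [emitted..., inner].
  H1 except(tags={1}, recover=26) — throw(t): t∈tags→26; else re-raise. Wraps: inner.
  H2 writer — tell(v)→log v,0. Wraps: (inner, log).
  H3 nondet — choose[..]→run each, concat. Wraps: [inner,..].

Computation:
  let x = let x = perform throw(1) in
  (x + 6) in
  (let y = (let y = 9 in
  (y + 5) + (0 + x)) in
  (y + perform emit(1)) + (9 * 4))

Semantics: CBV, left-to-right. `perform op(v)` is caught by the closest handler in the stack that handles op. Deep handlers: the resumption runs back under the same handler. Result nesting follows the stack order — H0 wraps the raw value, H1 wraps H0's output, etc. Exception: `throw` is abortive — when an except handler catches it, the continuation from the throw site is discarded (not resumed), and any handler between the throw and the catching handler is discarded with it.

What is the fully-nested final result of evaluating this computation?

Answer: [(26, ())]

Working:
throw(1) @ H1 caught ⇒ 26
H2 returns (26, ())
H3 returns [(26, ())]
= [(26, ())]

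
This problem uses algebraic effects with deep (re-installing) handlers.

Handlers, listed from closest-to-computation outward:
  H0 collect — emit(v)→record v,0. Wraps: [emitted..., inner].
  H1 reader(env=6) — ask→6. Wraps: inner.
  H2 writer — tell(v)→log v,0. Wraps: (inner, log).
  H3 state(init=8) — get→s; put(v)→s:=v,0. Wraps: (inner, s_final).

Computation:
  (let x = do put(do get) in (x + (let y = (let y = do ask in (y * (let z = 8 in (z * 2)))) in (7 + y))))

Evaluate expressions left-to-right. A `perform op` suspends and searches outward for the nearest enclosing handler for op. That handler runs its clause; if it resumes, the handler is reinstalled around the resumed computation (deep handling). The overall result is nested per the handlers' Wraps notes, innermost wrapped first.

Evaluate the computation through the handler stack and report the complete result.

Answer: (([103], ()), 8)

Evaluation trace:
get @ H3 ⇒ 8
put(8) @ H3 ⇒ s:=8
ask @ H1 ⇒ 6
H0 returns [103]
H1 returns [103]
H2 returns ([103], ())
H3 returns (([103], ()), 8)
= (([103], ()), 8)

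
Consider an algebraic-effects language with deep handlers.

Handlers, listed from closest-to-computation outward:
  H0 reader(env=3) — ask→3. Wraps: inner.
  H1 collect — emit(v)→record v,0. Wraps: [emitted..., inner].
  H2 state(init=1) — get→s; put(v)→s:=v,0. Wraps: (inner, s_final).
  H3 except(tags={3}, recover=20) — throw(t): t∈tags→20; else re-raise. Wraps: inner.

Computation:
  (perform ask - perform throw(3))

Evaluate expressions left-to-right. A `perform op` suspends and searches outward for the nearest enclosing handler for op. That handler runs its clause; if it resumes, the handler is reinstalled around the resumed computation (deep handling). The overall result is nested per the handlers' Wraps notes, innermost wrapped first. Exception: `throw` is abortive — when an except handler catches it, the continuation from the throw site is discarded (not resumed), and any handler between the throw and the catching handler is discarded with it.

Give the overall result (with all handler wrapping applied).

Answer: 20

Evaluation trace:
ask @ H0 ⇒ 3
throw(3) @ H3 caught ⇒ 20
= 20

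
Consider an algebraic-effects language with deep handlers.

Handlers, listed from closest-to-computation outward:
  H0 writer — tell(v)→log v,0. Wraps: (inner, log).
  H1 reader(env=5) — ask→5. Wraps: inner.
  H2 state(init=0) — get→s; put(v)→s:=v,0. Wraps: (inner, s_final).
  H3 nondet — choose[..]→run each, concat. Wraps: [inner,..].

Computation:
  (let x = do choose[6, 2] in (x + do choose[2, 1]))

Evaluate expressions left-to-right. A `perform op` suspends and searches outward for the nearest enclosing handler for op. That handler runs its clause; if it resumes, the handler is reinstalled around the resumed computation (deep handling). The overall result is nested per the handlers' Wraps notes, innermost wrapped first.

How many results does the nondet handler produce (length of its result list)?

Working:
choose[6, 2] @ H3
  branch[0] choose=6:
    choose[2, 1] @ H3
      branch[0] choose=2:
        H0 returns (8, ())
        H1 returns (8, ())
        H2 returns ((8, ()), 0)
        H3 returns [((8, ()), 0)]
      branch[1] choose=1:
        H0 returns (7, ())
        H1 returns (7, ())
        H2 returns ((7, ()), 0)
        H3 returns [((7, ()), 0)]
  branch[1] choose=2:
    choose[2, 1] @ H3
      branch[0] choose=2:
        H0 returns (4, ())
        H1 returns (4, ())
        H2 returns ((4, ()), 0)
        H3 returns [((4, ()), 0)]
      branch[1] choose=1:
        H0 returns (3, ())
        H1 returns (3, ())
        H2 returns ((3, ()), 0)
        H3 returns [((3, ()), 0)]
= [((8, ()), 0), ((7, ()), 0), ((4, ()), 0), ((3, ()), 0)]

Answer: 4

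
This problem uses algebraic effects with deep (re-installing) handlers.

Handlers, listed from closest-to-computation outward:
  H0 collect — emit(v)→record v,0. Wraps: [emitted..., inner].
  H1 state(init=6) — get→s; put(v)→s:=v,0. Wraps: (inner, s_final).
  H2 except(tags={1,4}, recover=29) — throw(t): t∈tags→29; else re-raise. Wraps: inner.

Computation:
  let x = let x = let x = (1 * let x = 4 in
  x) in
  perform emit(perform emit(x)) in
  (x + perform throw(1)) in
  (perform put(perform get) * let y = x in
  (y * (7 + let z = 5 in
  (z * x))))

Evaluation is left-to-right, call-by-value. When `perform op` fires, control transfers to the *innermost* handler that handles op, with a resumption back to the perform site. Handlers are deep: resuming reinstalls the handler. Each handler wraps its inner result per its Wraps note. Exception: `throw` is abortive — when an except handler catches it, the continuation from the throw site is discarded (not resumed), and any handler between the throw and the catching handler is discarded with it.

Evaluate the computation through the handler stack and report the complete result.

Answer: 29

Working:
emit(4) @ H0 ⇒ out+=4
emit(0) @ H0 ⇒ out+=0
throw(1) @ H2 caught ⇒ 29
= 29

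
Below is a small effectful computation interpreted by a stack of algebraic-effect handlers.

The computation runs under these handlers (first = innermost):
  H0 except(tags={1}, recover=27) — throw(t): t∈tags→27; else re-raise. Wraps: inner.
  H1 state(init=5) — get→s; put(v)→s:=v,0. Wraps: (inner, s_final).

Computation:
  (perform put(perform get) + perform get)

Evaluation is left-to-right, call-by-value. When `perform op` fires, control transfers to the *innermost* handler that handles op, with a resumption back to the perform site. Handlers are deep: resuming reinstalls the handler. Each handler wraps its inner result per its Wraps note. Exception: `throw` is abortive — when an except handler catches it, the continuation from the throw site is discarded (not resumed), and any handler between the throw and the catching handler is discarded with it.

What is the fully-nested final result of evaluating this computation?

Working:
get @ H1 ⇒ 5
put(5) @ H1 ⇒ s:=5
get @ H1 ⇒ 5
H0 returns 5
H1 returns (5, 5)
= (5, 5)

Answer: (5, 5)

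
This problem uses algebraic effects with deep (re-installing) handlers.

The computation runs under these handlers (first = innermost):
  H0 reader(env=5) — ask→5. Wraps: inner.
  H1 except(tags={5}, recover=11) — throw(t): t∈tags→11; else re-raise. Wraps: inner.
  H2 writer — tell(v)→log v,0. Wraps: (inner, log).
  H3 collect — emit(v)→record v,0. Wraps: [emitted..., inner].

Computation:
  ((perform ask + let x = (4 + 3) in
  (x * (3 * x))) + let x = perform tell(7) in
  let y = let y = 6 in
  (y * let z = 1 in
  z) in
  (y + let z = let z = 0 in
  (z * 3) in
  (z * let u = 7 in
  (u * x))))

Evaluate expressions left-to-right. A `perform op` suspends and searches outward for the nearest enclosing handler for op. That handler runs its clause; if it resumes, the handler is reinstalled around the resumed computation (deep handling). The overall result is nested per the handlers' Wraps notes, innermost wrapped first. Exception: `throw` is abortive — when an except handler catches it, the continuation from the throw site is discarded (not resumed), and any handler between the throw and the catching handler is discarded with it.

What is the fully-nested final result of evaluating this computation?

Answer: [(158, (7))]

Evaluation trace:
ask @ H0 ⇒ 5
tell(7) @ H2 ⇒ log+=7
H0 returns 158
H1 returns 158
H2 returns (158, (7))
H3 returns [(158, (7))]
= [(158, (7))]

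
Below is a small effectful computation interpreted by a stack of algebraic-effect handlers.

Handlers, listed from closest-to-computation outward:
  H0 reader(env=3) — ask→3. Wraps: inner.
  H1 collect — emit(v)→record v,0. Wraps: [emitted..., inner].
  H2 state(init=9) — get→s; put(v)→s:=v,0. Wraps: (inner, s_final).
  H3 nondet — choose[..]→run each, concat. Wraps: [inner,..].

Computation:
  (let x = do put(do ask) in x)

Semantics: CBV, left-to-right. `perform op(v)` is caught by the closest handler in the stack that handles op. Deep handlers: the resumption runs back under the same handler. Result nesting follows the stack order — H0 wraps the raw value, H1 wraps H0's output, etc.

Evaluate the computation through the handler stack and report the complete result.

Answer: [([0], 3)]

Evaluation trace:
ask @ H0 ⇒ 3
put(3) @ H2 ⇒ s:=3
H0 returns 0
H1 returns [0]
H2 returns ([0], 3)
H3 returns [([0], 3)]
= [([0], 3)]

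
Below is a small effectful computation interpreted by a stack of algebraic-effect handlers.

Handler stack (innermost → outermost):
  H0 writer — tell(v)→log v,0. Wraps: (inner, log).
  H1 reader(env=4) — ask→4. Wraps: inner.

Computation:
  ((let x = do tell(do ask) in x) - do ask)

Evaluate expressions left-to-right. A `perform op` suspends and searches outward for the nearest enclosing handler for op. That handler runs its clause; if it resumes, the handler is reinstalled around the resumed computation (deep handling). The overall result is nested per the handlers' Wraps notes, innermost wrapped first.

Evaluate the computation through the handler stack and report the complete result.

Evaluation trace:
ask @ H1 ⇒ 4
tell(4) @ H0 ⇒ log+=4
ask @ H1 ⇒ 4
H0 returns (-4, (4))
H1 returns (-4, (4))
= (-4, (4))

Answer: (-4, (4))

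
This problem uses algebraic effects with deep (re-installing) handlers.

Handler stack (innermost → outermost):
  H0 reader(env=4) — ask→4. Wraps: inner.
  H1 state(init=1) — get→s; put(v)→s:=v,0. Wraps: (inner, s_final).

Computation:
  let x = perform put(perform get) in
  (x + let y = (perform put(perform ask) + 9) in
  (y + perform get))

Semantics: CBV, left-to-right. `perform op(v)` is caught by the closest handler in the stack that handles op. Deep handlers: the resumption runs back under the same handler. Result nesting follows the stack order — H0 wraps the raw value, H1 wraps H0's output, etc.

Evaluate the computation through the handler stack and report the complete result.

Step-by-step:
get @ H1 ⇒ 1
put(1) @ H1 ⇒ s:=1
ask @ H0 ⇒ 4
put(4) @ H1 ⇒ s:=4
get @ H1 ⇒ 4
H0 returns 13
H1 returns (13, 4)
= (13, 4)

Answer: (13, 4)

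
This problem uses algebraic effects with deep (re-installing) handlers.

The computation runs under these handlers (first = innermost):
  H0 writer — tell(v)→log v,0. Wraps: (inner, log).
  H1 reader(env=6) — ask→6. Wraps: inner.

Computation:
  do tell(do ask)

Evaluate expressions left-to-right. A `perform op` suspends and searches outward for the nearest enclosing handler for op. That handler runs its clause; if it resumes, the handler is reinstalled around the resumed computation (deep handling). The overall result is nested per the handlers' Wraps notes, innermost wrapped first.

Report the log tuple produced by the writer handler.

Answer: (6)

Working:
ask @ H1 ⇒ 6
tell(6) @ H0 ⇒ log+=6
H0 returns (0, (6))
H1 returns (0, (6))
= (0, (6))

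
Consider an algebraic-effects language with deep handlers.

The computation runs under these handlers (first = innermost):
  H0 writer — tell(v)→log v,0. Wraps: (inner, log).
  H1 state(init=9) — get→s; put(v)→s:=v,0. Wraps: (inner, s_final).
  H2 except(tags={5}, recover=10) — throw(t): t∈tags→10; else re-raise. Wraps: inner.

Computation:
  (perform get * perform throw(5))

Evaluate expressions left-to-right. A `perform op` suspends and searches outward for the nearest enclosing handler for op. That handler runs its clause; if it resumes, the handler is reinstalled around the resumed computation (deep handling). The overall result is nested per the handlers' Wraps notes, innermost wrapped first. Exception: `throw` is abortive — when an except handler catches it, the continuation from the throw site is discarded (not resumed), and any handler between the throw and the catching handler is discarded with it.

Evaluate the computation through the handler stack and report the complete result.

Step-by-step:
get @ H1 ⇒ 9
throw(5) @ H2 caught ⇒ 10
= 10

Answer: 10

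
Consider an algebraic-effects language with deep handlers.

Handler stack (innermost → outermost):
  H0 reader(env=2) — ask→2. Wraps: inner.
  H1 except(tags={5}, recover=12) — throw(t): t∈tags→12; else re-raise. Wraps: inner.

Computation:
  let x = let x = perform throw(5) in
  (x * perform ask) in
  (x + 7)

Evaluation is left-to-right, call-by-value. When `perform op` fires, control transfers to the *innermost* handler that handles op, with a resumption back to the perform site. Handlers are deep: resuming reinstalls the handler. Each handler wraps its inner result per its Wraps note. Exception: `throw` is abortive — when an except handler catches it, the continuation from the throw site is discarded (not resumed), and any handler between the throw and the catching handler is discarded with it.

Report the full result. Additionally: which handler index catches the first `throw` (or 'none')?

Answer: 12 ; first throw caught by: H1

Evaluation trace:
throw(5) @ H1 caught ⇒ 12
= 12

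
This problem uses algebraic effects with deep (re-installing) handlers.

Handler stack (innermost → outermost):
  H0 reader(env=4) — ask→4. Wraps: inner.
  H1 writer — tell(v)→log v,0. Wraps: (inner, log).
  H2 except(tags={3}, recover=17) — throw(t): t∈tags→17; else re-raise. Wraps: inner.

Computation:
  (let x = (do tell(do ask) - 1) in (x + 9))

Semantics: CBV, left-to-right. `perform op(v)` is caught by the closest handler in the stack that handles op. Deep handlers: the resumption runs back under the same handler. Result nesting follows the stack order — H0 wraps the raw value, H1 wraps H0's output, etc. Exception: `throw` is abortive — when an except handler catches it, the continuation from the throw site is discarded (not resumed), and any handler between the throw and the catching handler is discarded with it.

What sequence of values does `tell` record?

Answer: (4)

Working:
ask @ H0 ⇒ 4
tell(4) @ H1 ⇒ log+=4
H0 returns 8
H1 returns (8, (4))
H2 returns (8, (4))
= (8, (4))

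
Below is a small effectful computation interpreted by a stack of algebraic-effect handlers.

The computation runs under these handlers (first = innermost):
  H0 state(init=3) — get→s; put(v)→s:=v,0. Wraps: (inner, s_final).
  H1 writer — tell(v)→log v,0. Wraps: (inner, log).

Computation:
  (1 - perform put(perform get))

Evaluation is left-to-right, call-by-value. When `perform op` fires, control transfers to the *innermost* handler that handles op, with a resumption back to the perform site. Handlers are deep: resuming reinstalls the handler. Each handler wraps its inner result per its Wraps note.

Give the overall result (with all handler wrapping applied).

Evaluation trace:
get @ H0 ⇒ 3
put(3) @ H0 ⇒ s:=3
H0 returns (1, 3)
H1 returns ((1, 3), ())
= ((1, 3), ())

Answer: ((1, 3), ())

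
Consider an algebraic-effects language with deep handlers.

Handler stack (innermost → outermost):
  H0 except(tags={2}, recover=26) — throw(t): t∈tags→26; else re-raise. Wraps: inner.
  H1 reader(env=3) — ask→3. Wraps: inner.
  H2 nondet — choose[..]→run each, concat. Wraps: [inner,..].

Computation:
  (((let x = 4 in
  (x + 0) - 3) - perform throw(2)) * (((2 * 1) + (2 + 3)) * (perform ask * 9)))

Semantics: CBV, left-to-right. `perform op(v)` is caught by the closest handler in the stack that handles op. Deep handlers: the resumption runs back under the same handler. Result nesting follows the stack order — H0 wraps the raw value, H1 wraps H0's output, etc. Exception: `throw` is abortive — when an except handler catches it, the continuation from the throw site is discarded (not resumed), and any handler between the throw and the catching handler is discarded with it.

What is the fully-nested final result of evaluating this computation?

Answer: [26]

Evaluation trace:
throw(2) @ H0 caught ⇒ 26
H1 returns 26
H2 returns [26]
= [26]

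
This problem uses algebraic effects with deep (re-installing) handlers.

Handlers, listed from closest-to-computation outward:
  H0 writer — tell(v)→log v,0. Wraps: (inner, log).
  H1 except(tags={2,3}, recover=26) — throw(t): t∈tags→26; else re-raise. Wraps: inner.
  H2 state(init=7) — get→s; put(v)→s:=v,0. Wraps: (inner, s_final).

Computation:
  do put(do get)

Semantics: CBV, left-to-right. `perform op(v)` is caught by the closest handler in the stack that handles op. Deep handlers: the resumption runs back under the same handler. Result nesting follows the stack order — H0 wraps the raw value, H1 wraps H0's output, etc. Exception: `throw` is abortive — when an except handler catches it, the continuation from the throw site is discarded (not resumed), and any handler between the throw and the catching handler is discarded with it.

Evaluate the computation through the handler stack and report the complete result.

Working:
get @ H2 ⇒ 7
put(7) @ H2 ⇒ s:=7
H0 returns (0, ())
H1 returns (0, ())
H2 returns ((0, ()), 7)
= ((0, ()), 7)

Answer: ((0, ()), 7)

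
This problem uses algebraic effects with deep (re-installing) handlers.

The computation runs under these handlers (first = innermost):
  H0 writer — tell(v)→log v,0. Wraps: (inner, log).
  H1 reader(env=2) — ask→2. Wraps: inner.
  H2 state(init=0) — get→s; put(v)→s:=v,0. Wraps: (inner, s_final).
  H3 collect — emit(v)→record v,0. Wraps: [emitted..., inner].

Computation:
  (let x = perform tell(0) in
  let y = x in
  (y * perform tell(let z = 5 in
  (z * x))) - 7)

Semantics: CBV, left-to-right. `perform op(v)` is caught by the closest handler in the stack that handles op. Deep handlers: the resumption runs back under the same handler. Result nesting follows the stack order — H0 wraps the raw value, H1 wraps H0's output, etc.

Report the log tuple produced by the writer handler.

Evaluation trace:
tell(0) @ H0 ⇒ log+=0
tell(0) @ H0 ⇒ log+=0
H0 returns (-7, (0, 0))
H1 returns (-7, (0, 0))
H2 returns ((-7, (0, 0)), 0)
H3 returns [((-7, (0, 0)), 0)]
= [((-7, (0, 0)), 0)]

Answer: (0, 0)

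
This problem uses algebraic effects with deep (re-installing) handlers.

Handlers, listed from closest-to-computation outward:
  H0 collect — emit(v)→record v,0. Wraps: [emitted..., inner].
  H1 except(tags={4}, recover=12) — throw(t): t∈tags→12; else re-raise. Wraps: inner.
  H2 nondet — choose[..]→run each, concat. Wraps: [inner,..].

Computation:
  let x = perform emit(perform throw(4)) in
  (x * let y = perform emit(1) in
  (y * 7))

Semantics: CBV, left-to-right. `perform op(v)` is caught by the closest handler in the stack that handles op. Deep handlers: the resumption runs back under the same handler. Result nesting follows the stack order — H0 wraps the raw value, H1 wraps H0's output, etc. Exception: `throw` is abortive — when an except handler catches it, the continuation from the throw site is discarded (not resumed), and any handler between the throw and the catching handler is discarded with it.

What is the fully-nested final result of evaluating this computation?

Answer: [12]

Evaluation trace:
throw(4) @ H1 caught ⇒ 12
H2 returns [12]
= [12]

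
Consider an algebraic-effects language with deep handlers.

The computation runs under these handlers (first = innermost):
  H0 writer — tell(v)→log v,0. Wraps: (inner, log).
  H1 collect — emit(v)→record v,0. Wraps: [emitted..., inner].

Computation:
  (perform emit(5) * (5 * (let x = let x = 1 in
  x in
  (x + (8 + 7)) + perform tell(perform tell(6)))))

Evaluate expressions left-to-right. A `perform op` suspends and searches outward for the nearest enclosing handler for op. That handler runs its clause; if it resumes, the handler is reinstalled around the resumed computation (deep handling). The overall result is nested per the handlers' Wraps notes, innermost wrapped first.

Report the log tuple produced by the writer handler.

Answer: (6, 0)

Working:
emit(5) @ H1 ⇒ out+=5
tell(6) @ H0 ⇒ log+=6
tell(0) @ H0 ⇒ log+=0
H0 returns (0, (6, 0))
H1 returns [5, (0, (6, 0))]
= [5, (0, (6, 0))]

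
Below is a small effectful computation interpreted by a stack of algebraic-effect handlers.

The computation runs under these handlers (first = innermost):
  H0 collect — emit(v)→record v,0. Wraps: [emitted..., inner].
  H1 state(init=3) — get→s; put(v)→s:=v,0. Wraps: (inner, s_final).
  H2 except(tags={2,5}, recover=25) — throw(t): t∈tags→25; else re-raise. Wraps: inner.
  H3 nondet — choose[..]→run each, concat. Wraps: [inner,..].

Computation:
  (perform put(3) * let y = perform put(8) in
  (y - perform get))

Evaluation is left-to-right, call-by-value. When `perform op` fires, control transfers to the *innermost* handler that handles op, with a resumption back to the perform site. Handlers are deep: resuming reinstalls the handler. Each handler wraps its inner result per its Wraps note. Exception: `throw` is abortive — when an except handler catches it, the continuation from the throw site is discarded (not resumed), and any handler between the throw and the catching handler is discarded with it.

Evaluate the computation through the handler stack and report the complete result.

Working:
put(3) @ H1 ⇒ s:=3
put(8) @ H1 ⇒ s:=8
get @ H1 ⇒ 8
H0 returns [0]
H1 returns ([0], 8)
H2 returns ([0], 8)
H3 returns [([0], 8)]
= [([0], 8)]

Answer: [([0], 8)]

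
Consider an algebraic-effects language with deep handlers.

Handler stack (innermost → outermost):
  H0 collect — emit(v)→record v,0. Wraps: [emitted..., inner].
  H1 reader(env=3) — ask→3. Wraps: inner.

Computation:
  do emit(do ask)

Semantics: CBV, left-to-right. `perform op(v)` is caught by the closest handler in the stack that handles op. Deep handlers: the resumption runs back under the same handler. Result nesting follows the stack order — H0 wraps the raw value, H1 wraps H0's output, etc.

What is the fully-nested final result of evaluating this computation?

Answer: [3, 0]

Step-by-step:
ask @ H1 ⇒ 3
emit(3) @ H0 ⇒ out+=3
H0 returns [3, 0]
H1 returns [3, 0]
= [3, 0]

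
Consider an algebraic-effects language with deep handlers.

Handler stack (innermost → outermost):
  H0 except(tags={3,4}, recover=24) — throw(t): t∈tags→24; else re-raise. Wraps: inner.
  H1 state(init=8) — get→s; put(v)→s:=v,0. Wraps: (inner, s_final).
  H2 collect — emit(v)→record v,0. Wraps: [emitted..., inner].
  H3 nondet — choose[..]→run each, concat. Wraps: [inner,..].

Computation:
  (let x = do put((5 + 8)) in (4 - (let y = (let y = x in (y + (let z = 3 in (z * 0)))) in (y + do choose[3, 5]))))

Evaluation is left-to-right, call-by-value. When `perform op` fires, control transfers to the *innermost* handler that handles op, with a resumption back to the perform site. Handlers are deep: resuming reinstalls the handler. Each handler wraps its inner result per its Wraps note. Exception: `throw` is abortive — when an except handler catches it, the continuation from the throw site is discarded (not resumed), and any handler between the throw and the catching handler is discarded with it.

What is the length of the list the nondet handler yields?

Working:
put(13) @ H1 ⇒ s:=13
choose[3, 5] @ H3
  branch[0] choose=3:
    H0 returns 1
    H1 returns (1, 13)
    H2 returns [(1, 13)]
    H3 returns [[(1, 13)]]
  branch[1] choose=5:
    H0 returns -1
    H1 returns (-1, 13)
    H2 returns [(-1, 13)]
    H3 returns [[(-1, 13)]]
= [[(1, 13)], [(-1, 13)]]

Answer: 2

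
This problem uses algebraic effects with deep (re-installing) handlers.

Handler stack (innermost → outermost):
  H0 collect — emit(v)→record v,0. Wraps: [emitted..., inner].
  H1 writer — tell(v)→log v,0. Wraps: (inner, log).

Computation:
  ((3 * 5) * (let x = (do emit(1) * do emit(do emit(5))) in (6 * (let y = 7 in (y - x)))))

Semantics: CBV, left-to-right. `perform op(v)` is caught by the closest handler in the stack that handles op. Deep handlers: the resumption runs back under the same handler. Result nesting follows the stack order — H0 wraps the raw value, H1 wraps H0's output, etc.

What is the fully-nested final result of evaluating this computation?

Answer: ([1, 5, 0, 630], ())

Step-by-step:
emit(1) @ H0 ⇒ out+=1
emit(5) @ H0 ⇒ out+=5
emit(0) @ H0 ⇒ out+=0
H0 returns [1, 5, 0, 630]
H1 returns ([1, 5, 0, 630], ())
= ([1, 5, 0, 630], ())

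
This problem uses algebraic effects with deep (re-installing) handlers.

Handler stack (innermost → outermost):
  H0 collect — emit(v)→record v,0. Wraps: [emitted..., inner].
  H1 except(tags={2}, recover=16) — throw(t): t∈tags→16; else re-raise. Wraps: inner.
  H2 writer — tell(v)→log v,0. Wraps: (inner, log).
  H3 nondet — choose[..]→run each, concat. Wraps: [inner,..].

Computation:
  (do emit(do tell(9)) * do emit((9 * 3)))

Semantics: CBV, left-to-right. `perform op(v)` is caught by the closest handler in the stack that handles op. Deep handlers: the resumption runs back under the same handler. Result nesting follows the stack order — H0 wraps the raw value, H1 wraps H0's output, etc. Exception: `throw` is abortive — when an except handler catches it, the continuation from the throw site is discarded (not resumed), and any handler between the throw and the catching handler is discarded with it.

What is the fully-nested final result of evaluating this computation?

Step-by-step:
tell(9) @ H2 ⇒ log+=9
emit(0) @ H0 ⇒ out+=0
emit(27) @ H0 ⇒ out+=27
H0 returns [0, 27, 0]
H1 returns [0, 27, 0]
H2 returns ([0, 27, 0], (9))
H3 returns [([0, 27, 0], (9))]
= [([0, 27, 0], (9))]

Answer: [([0, 27, 0], (9))]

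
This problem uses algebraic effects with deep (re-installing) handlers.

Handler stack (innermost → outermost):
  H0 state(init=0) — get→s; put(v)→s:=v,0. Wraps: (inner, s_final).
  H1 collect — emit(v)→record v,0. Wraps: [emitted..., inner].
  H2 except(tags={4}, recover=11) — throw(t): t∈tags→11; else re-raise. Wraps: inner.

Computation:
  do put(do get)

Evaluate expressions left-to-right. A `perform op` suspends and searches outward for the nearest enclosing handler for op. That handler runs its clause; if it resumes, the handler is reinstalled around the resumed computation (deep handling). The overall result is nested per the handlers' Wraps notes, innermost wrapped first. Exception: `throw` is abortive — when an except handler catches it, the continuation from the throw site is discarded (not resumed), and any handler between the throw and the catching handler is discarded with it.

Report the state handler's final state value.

Answer: 0

Step-by-step:
get @ H0 ⇒ 0
put(0) @ H0 ⇒ s:=0
H0 returns (0, 0)
H1 returns [(0, 0)]
H2 returns [(0, 0)]
= [(0, 0)]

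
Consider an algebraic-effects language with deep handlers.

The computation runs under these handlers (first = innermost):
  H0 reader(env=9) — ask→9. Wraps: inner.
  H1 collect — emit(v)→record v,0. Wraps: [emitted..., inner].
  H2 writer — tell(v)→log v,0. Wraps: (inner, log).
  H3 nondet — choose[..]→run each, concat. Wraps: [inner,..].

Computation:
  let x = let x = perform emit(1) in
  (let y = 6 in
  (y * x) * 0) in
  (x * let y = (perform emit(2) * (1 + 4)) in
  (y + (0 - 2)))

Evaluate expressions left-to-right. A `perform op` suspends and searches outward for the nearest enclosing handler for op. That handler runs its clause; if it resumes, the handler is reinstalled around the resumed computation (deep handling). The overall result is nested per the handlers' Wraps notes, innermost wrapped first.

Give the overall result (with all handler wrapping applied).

Answer: [([1, 2, 0], ())]

Evaluation trace:
emit(1) @ H1 ⇒ out+=1
emit(2) @ H1 ⇒ out+=2
H0 returns 0
H1 returns [1, 2, 0]
H2 returns ([1, 2, 0], ())
H3 returns [([1, 2, 0], ())]
= [([1, 2, 0], ())]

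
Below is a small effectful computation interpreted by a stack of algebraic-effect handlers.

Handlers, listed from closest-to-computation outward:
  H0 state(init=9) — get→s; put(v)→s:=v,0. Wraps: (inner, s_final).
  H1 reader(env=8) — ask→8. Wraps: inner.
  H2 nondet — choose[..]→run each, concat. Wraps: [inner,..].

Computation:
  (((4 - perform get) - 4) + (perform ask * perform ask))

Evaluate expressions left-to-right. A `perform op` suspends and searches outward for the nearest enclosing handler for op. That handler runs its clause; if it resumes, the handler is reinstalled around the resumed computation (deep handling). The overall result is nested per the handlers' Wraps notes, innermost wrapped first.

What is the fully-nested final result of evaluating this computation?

Answer: [(55, 9)]

Working:
get @ H0 ⇒ 9
ask @ H1 ⇒ 8
ask @ H1 ⇒ 8
H0 returns (55, 9)
H1 returns (55, 9)
H2 returns [(55, 9)]
= [(55, 9)]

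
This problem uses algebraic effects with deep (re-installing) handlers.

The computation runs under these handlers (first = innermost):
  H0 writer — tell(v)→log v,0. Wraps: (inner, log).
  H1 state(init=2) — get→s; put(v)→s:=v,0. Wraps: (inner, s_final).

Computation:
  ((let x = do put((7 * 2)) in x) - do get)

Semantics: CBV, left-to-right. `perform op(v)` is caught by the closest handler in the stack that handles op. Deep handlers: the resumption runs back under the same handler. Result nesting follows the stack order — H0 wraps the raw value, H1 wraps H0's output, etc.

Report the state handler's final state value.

Working:
put(14) @ H1 ⇒ s:=14
get @ H1 ⇒ 14
H0 returns (-14, ())
H1 returns ((-14, ()), 14)
= ((-14, ()), 14)

Answer: 14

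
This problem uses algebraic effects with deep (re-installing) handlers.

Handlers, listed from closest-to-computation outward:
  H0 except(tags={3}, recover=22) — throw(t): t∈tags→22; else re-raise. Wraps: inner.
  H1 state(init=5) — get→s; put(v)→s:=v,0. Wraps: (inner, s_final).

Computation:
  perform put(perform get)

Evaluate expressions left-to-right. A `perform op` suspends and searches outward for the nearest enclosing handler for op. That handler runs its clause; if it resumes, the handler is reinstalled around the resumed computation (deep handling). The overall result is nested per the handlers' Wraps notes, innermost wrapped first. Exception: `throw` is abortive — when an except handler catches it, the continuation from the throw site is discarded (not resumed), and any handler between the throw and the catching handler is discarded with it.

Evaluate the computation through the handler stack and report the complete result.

Answer: (0, 5)

Working:
get @ H1 ⇒ 5
put(5) @ H1 ⇒ s:=5
H0 returns 0
H1 returns (0, 5)
= (0, 5)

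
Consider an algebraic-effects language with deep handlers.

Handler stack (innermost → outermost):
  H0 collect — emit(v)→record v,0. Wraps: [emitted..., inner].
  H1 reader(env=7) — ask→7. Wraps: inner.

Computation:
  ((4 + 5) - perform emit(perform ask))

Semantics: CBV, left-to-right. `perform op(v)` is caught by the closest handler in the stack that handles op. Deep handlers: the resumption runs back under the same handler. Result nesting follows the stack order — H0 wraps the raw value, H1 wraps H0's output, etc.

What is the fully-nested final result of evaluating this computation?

Working:
ask @ H1 ⇒ 7
emit(7) @ H0 ⇒ out+=7
H0 returns [7, 9]
H1 returns [7, 9]
= [7, 9]

Answer: [7, 9]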